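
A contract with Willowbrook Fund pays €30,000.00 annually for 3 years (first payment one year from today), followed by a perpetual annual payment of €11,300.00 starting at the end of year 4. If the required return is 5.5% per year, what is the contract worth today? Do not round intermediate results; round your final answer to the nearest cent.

PV of 3-year annuity: €30,000.00 × [1 − (1+0.055)^−3] / 0.055 = 80938.00135
Perpetuity value at year 3: €11,300.00 / 0.055 = 205454.54545
PV of perpetuity: 205454.54545 / (1+0.055)^3 = 174967.89828
Total PV = 80938.00135 + 174967.89828 = 255905.89963

€255905.90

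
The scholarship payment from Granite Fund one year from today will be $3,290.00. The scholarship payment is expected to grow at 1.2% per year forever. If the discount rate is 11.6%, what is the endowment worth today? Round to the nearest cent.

Growing perpetuity: P = D₁ / (r − g) = $3,290.0000 / (0.116 − 0.012) = $31,634.62

$31634.62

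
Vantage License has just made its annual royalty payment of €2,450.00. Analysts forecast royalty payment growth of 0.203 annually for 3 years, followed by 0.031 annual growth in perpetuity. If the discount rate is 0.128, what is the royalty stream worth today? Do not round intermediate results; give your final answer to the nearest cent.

€39959.47

D_1 = 2947.35000
D_2 = 3545.66205
D_3 = 4265.43145
Terminal value at year 3: TV = D_3×(1+g_2)/(r−g_2) = 4397.65982/0.097 = 45336.69919
P_0 = D_1/(1+r)^1 + D_2/(1+r)^2 + D_3/(1+r)^3 + TV/(1+r)^3
    = 2612.89894 + 2786.62892 + 2971.91010 + 31588.03412 = 39959.47207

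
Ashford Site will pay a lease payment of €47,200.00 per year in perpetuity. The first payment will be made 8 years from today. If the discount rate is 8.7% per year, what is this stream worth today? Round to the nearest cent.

€302563.08

Value at end of year 7: C / r = €47,200.00 / 0.087 = €542,528.7356
Discount to today: PV = €542,528.7356 / (1 + 0.087)^7 = €542,528.7356 / 1.793109 = €302,563.08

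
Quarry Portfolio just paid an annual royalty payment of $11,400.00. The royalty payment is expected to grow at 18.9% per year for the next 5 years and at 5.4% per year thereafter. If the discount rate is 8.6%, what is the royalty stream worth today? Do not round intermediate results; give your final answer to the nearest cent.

$666105.24

D_1 = 13554.60000
D_2 = 16116.41940
D_3 = 19162.42267
D_4 = 22784.12055
D_5 = 27090.31933
Terminal value at year 5: TV = D_5×(1+g_2)/(r−g_2) = 28553.19658/0.032 = 892287.39308
P_0 = D_1/(1+r)^1 + D_2/(1+r)^2 + D_3/(1+r)^3 + D_4/(1+r)^4 + D_5/(1+r)^5 + TV/(1+r)^5
    = 12481.21547 + 13664.97716 + 14961.01090 + 16379.96498 + 17933.49757 + 590684.57606 = 666105.24214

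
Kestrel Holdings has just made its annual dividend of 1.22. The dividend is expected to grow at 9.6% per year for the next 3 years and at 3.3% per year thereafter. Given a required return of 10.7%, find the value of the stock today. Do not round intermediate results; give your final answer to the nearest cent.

D_1 = 1.33712
D_2 = 1.46548
D_3 = 1.60617
Terminal value at year 3: TV = D_3×(1+g_2)/(r−g_2) = 1.65917/0.074 = 22.42126
P_0 = D_1/(1+r)^1 + D_2/(1+r)^2 + D_3/(1+r)^3 + TV/(1+r)^3
    = 1.20788 + 1.19587 + 1.18399 + 16.52788 = 20.11563

20.12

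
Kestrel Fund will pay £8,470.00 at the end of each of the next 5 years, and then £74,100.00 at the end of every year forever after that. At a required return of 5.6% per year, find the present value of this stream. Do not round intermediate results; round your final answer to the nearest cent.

£1043722.38

PV of 5-year annuity: £8,470.00 × [1 − (1+0.056)^−5] / 0.056 = 36070.33996
Perpetuity value at year 5: £74,100.00 / 0.056 = 1323214.28571
PV of perpetuity: 1323214.28571 / (1+0.056)^5 = 1007652.04353
Total PV = 36070.33996 + 1007652.04353 = 1043722.38349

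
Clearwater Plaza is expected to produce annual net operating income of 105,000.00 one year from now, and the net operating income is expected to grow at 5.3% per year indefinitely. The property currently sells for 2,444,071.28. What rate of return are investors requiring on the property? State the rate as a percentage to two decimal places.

P = D₁/(r − g) ⇒ r = D₁/P + g = 105,000.0000/2,444,071.28 + 0.053 = 0.042961 + 0.053 = 0.095961

9.60%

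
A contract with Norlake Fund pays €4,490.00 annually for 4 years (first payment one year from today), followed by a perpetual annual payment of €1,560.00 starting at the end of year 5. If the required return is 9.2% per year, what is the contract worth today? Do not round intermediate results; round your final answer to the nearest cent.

€26407.38

PV of 4-year annuity: €4,490.00 × [1 − (1+0.092)^−4] / 0.092 = 14482.71348
Perpetuity value at year 4: €1,560.00 / 0.092 = 16956.52174
PV of perpetuity: 16956.52174 / (1+0.092)^4 = 11924.66583
Total PV = 14482.71348 + 11924.66583 = 26407.37931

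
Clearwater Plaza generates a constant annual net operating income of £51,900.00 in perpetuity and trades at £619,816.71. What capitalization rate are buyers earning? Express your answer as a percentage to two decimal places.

P = C/r ⇒ r = C/P = £51,900.00/£619,816.71 = 0.083734

8.37%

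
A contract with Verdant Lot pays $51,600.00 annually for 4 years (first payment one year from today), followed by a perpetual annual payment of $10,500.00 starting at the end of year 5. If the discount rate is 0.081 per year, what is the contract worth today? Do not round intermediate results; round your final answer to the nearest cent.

$265455.59

PV of 4-year annuity: $51,600.00 × [1 − (1+0.081)^−4] / 0.081 = 170526.01730
Perpetuity value at year 4: $10,500.00 / 0.081 = 129629.62963
PV of perpetuity: 129629.62963 / (1+0.081)^4 = 94929.56797
Total PV = 170526.01730 + 94929.56797 = 265455.58527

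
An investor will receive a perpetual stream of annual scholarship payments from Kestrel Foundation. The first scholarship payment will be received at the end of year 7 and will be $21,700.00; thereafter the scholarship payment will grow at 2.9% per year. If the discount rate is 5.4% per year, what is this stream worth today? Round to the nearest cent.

Value at end of year 6: C₁ / (r − g) = $21,700.00 / (0.054 − 0.029) = $868,000.0000
Discount to today: PV = $868,000.0000 / (1 + 0.054)^6 = $868,000.0000 / 1.371020 = $633,105.46

$633105.46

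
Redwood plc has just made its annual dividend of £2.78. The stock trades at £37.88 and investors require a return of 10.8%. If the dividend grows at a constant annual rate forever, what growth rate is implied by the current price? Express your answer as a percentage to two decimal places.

P = D₀(1+g)/(r−g) ⇒ P(r−g) = D₀(1+g) ⇒ g(P+D₀) = P·r − D₀
g = (P·r − D₀)/(P + D₀) = (£37.88×0.108 − £2.78) / (£37.88 + £2.78) = 0.032244

3.22%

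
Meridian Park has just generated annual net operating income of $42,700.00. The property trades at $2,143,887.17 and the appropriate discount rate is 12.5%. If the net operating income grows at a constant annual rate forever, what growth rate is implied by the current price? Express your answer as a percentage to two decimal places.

P = D₀(1+g)/(r−g) ⇒ P(r−g) = D₀(1+g) ⇒ g(P+D₀) = P·r − D₀
g = (P·r − D₀)/(P + D₀) = ($2,143,887.17×0.125 − $42,700.00) / ($2,143,887.17 + $42,700.00) = 0.103031

10.30%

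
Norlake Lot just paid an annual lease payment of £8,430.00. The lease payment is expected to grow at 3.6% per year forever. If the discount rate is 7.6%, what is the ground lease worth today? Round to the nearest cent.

£218337.00

D₁ = D₀ × (1 + g) = £8,430.00 × 1.036 = £8,733.4800
Growing perpetuity: P = D₁ / (r − g) = £8,733.4800 / (0.076 − 0.036) = £218,337.00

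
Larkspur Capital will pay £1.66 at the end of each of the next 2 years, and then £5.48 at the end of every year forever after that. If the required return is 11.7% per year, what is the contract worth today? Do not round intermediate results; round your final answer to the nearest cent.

PV of 2-year annuity: £1.66 × [1 − (1+0.117)^−2] / 0.117 = 2.81658
Perpetuity value at year 2: £5.48 / 0.117 = 46.83761
PV of perpetuity: 46.83761 / (1+0.117)^2 = 37.53949
Total PV = 2.81658 + 37.53949 = 40.35607

£40.36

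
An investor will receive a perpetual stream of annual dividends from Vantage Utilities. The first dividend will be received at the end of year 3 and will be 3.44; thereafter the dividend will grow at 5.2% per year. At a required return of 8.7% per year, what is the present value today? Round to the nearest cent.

83.18

Value at end of year 2: C₁ / (r − g) = 3.44 / (0.087 − 0.052) = 98.2857
Discount to today: PV = 98.2857 / (1 + 0.087)^2 = 98.2857 / 1.181569 = 83.18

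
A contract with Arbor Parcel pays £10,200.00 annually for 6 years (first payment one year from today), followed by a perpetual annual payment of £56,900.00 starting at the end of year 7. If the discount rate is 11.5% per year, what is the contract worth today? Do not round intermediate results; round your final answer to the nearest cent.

PV of 6-year annuity: £10,200.00 × [1 − (1+0.115)^−6] / 0.115 = 42536.99914
Perpetuity value at year 6: £56,900.00 / 0.115 = 494782.60870
PV of perpetuity: 494782.60870 / (1+0.115)^6 = 257492.87821
Total PV = 42536.99914 + 257492.87821 = 300029.87735

£300029.88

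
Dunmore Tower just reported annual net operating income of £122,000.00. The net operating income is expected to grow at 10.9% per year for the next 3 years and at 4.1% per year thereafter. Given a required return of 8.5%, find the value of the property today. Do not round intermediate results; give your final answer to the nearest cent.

D_1 = 135298.00000
D_2 = 150045.48200
D_3 = 166400.43954
Terminal value at year 3: TV = D_3×(1+g_2)/(r−g_2) = 173222.85756/0.044 = 3936883.12634
P_0 = D_1/(1+r)^1 + D_2/(1+r)^2 + D_3/(1+r)^3 + TV/(1+r)^3
    = 124698.61751 + 127456.92794 + 130276.25170 + 3082217.68219 = 3464649.47934

£3464649.48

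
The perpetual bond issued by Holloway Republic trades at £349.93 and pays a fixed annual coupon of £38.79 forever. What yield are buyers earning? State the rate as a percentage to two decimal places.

11.09%

P = C/r ⇒ r = C/P = £38.79/£349.93 = 0.110851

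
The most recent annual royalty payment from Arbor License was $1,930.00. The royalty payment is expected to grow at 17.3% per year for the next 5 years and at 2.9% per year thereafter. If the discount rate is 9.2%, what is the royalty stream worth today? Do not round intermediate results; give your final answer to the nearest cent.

$57104.54

D_1 = 2263.89000
D_2 = 2655.54297
D_3 = 3114.95190
D_4 = 3653.83858
D_5 = 4285.95266
Terminal value at year 5: TV = D_5×(1+g_2)/(r−g_2) = 4410.24529/0.063 = 70003.89341
P_0 = D_1/(1+r)^1 + D_2/(1+r)^2 + D_3/(1+r)^3 + D_4/(1+r)^4 + D_5/(1+r)^5 + TV/(1+r)^5
    = 2073.15934 + 2226.93764 + 2392.12258 + 2569.56024 + 2760.15949 + 45082.60502 = 57104.54432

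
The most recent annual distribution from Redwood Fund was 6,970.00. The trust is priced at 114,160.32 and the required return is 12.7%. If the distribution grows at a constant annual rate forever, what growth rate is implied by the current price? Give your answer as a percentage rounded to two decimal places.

P = D₀(1+g)/(r−g) ⇒ P(r−g) = D₀(1+g) ⇒ g(P+D₀) = P·r − D₀
g = (P·r − D₀)/(P + D₀) = (114,160.32×0.127 − 6,970.00) / (114,160.32 + 6,970.00) = 0.062151

6.22%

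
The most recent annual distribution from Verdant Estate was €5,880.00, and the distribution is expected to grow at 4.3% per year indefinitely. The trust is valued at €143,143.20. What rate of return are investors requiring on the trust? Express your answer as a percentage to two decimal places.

8.58%

D₁ = €5,880.00 × 1.043 = €6,132.8400
P = D₁/(r − g) ⇒ r = D₁/P + g = €6,132.8400/€143,143.20 + 0.043 = 0.042844 + 0.043 = 0.085844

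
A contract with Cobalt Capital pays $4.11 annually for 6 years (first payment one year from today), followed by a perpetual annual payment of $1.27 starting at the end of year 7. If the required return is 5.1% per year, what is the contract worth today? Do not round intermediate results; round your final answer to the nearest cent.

PV of 6-year annuity: $4.11 × [1 − (1+0.051)^−6] / 0.051 = 20.79455
Perpetuity value at year 6: $1.27 / 0.051 = 24.90196
PV of perpetuity: 24.90196 / (1+0.051)^6 = 18.47640
Total PV = 20.79455 + 18.47640 = 39.27094

$39.27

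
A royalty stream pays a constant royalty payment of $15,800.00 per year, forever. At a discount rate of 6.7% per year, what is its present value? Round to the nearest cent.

Level perpetuity: PV = C / r = $15,800.00 / 0.067 = $235,820.90

$235820.90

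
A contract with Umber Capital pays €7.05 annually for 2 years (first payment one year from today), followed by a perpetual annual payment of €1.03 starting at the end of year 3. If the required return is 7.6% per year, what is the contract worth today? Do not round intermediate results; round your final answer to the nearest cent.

€24.35

PV of 2-year annuity: €7.05 × [1 − (1+0.076)^−2] / 0.076 = 12.64131
Perpetuity value at year 2: €1.03 / 0.076 = 13.55263
PV of perpetuity: 13.55263 / (1+0.076)^2 = 11.70575
Total PV = 12.64131 + 11.70575 = 24.34705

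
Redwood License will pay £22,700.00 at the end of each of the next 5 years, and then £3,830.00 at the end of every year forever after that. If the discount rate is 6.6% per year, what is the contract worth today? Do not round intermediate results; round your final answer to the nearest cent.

PV of 5-year annuity: £22,700.00 × [1 − (1+0.066)^−5] / 0.066 = 94079.87574
Perpetuity value at year 5: £3,830.00 / 0.066 = 58030.30303
PV of perpetuity: 58030.30303 / (1+0.066)^5 = 42156.91430
Total PV = 94079.87574 + 42156.91430 = 136236.79004

£136236.79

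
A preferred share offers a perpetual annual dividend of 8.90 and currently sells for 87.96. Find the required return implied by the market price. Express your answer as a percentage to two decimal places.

10.12%

P = C/r ⇒ r = C/P = 8.90/87.96 = 0.101182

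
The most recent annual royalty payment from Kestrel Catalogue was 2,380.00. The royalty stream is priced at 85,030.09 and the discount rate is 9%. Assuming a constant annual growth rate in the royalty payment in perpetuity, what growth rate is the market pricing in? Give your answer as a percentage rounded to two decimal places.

P = D₀(1+g)/(r−g) ⇒ P(r−g) = D₀(1+g) ⇒ g(P+D₀) = P·r − D₀
g = (P·r − D₀)/(P + D₀) = (85,030.09×0.09 − 2,380.00) / (85,030.09 + 2,380.00) = 0.060322

6.03%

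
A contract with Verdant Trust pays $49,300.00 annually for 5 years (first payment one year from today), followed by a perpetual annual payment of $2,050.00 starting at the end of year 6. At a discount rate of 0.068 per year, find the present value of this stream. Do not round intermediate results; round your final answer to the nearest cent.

PV of 5-year annuity: $49,300.00 × [1 − (1+0.068)^−5] / 0.068 = 203226.83055
Perpetuity value at year 5: $2,050.00 / 0.068 = 30147.05882
PV of perpetuity: 30147.05882 / (1+0.068)^5 = 21696.45025
Total PV = 203226.83055 + 21696.45025 = 224923.28080

$224923.28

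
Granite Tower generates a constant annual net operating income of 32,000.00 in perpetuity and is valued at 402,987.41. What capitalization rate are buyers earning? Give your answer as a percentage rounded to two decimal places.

7.94%

P = C/r ⇒ r = C/P = 32,000.00/402,987.41 = 0.079407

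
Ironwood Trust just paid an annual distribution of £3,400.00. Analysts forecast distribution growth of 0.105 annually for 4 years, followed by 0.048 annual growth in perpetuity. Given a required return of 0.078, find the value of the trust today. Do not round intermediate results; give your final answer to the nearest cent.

D_1 = 3757.00000
D_2 = 4151.48500
D_3 = 4587.39092
D_4 = 5069.06697
Terminal value at year 4: TV = D_4×(1+g_2)/(r−g_2) = 5312.38219/0.03 = 177079.40623
P_0 = D_1/(1+r)^1 + D_2/(1+r)^2 + D_3/(1+r)^3 + D_4/(1+r)^4 + TV/(1+r)^4
    = 3485.15770 + 3572.44829 + 3661.92520 + 3753.64317 + 131127.26823 = 145600.44259

£145600.44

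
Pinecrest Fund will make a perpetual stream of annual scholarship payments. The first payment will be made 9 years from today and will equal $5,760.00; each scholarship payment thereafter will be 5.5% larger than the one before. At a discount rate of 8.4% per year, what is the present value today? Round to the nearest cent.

Value at end of year 8: C₁ / (r − g) = $5,760.00 / (0.084 − 0.055) = $198,620.6897
Discount to today: PV = $198,620.6897 / (1 + 0.084)^8 = $198,620.6897 / 1.906489 = $104,181.41

$104181.41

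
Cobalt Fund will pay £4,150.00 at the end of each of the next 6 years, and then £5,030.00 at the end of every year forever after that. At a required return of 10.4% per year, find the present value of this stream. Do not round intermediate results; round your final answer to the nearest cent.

£44577.27

PV of 6-year annuity: £4,150.00 × [1 − (1+0.104)^−6] / 0.104 = 17864.41825
Perpetuity value at year 6: £5,030.00 / 0.104 = 48365.38462
PV of perpetuity: 48365.38462 / (1+0.104)^6 = 26712.84877
Total PV = 17864.41825 + 26712.84877 = 44577.26701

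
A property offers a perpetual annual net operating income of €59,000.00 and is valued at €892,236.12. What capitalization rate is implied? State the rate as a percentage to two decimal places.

P = C/r ⇒ r = C/P = €59,000.00/€892,236.12 = 0.066126

6.61%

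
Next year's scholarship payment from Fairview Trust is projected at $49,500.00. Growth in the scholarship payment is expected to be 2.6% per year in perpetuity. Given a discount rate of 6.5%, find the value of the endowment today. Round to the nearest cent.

$1269230.77

Growing perpetuity: P = D₁ / (r − g) = $49,500.0000 / (0.065 − 0.026) = $1,269,230.77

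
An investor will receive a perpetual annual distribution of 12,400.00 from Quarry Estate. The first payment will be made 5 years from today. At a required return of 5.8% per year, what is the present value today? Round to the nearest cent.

Value at end of year 4: C / r = 12,400.00 / 0.058 = 213,793.1034
Discount to today: PV = 213,793.1034 / (1 + 0.058)^4 = 213,793.1034 / 1.252976 = 170,628.28

170628.28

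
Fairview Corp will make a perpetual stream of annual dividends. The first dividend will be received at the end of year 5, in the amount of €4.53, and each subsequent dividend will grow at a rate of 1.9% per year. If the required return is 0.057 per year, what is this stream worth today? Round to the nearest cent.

€95.50

Value at end of year 4: C₁ / (r − g) = €4.53 / (0.057 − 0.019) = €119.2105
Discount to today: PV = €119.2105 / (1 + 0.057)^4 = €119.2105 / 1.248245 = €95.50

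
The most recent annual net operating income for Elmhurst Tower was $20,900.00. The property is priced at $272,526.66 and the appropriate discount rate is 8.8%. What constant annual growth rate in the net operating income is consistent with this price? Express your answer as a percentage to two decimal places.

1.05%

P = D₀(1+g)/(r−g) ⇒ P(r−g) = D₀(1+g) ⇒ g(P+D₀) = P·r − D₀
g = (P·r − D₀)/(P + D₀) = ($272,526.66×0.088 − $20,900.00) / ($272,526.66 + $20,900.00) = 0.010505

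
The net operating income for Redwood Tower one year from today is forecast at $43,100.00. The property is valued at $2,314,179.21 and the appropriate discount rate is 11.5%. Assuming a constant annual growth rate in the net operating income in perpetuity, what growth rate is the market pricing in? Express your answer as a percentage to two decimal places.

P = D₁/(r−g) ⇒ g = r − D₁/P = 0.115 − $43,100.00/$2,314,179.21 = 0.096376

9.64%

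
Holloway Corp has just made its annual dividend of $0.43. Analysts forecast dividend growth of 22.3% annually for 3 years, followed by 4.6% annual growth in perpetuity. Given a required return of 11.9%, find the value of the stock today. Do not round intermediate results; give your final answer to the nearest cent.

$9.59

D_1 = 0.52589
D_2 = 0.64316
D_3 = 0.78659
Terminal value at year 3: TV = D_3×(1+g_2)/(r−g_2) = 0.82277/0.073 = 11.27085
P_0 = D_1/(1+r)^1 + D_2/(1+r)^2 + D_3/(1+r)^3 + TV/(1+r)^3
    = 0.46996 + 0.51364 + 0.56138 + 8.04389 = 9.58888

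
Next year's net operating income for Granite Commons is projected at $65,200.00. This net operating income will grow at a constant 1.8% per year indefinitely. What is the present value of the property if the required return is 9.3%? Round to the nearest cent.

Growing perpetuity: P = D₁ / (r − g) = $65,200.0000 / (0.093 − 0.018) = $869,333.33

$869333.33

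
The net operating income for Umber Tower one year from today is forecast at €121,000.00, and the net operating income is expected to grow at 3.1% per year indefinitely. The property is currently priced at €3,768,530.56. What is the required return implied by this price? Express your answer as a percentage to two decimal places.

6.31%

P = D₁/(r − g) ⇒ r = D₁/P + g = €121,000.0000/€3,768,530.56 + 0.031 = 0.032108 + 0.031 = 0.063108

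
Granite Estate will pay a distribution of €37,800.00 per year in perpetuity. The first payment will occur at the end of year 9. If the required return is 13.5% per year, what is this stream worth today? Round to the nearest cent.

Value at end of year 8: C / r = €37,800.00 / 0.135 = €280,000.0000
Discount to today: PV = €280,000.0000 / (1 + 0.135)^8 = €280,000.0000 / 2.754019 = €101,669.61

€101669.61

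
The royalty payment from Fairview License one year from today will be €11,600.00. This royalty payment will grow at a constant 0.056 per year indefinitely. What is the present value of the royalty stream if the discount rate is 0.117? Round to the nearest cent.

€190163.93

Growing perpetuity: P = D₁ / (r − g) = €11,600.0000 / (0.117 − 0.056) = €190,163.93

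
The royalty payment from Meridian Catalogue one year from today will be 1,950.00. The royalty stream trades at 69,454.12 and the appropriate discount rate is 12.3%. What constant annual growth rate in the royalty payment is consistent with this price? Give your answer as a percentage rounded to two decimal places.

9.49%

P = D₁/(r−g) ⇒ g = r − D₁/P = 0.123 − 1,950.00/69,454.12 = 0.094924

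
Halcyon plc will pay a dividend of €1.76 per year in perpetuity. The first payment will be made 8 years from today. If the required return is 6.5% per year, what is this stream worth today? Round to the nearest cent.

€17.42

Value at end of year 7: C / r = €1.76 / 0.065 = €27.0769
Discount to today: PV = €27.0769 / (1 + 0.065)^7 = €27.0769 / 1.553987 = €17.42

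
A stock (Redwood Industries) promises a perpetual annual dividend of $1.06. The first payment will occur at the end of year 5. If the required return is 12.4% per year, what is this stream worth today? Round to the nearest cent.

$5.36

Value at end of year 4: C / r = $1.06 / 0.124 = $8.5484
Discount to today: PV = $8.5484 / (1 + 0.124)^4 = $8.5484 / 1.596119 = $5.36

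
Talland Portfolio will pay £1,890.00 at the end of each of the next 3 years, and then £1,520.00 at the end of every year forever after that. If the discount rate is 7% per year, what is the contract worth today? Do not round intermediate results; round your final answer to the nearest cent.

£22685.28

PV of 3-year annuity: £1,890.00 × [1 − (1+0.07)^−3] / 0.07 = 4959.95732
Perpetuity value at year 3: £1,520.00 / 0.07 = 21714.28571
PV of perpetuity: 21714.28571 / (1+0.07)^3 = 17725.32533
Total PV = 4959.95732 + 17725.32533 = 22685.28265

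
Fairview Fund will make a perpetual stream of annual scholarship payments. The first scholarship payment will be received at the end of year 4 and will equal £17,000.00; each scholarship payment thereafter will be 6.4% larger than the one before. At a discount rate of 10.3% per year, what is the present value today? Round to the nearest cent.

£324831.23

Value at end of year 3: C₁ / (r − g) = £17,000.00 / (0.103 − 0.064) = £435,897.4359
Discount to today: PV = £435,897.4359 / (1 + 0.103)^3 = £435,897.4359 / 1.341920 = £324,831.23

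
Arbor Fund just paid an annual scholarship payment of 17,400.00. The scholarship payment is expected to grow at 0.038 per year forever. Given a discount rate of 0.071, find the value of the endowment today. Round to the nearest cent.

D₁ = D₀ × (1 + g) = 17,400.00 × 1.038 = 18,061.2000
Growing perpetuity: P = D₁ / (r − g) = 18,061.2000 / (0.071 − 0.038) = 547,309.09

547309.09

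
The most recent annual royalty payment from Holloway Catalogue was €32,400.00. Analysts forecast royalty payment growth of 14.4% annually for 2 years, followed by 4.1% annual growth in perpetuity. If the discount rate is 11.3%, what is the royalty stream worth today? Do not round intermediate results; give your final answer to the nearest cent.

€562440.97

D_1 = 37065.60000
D_2 = 42403.04640
Terminal value at year 2: TV = D_2×(1+g_2)/(r−g_2) = 44141.57130/0.072 = 613077.37920
P_0 = D_1/(1+r)^1 + D_2/(1+r)^2 + TV/(1+r)^2
    = 33302.42588 + 34229.98670 + 494908.55777 = 562440.97035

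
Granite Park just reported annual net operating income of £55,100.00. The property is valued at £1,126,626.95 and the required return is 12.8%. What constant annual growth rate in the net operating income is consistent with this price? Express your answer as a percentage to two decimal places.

7.54%

P = D₀(1+g)/(r−g) ⇒ P(r−g) = D₀(1+g) ⇒ g(P+D₀) = P·r − D₀
g = (P·r − D₀)/(P + D₀) = (£1,126,626.95×0.128 − £55,100.00) / (£1,126,626.95 + £55,100.00) = 0.075405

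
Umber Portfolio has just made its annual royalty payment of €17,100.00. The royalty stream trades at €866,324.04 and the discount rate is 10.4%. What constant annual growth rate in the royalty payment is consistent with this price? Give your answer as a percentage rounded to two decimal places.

P = D₀(1+g)/(r−g) ⇒ P(r−g) = D₀(1+g) ⇒ g(P+D₀) = P·r − D₀
g = (P·r − D₀)/(P + D₀) = (€866,324.04×0.104 − €17,100.00) / (€866,324.04 + €17,100.00) = 0.082630

8.26%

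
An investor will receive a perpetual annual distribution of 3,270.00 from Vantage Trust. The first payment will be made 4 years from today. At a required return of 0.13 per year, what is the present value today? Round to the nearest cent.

Value at end of year 3: C / r = 3,270.00 / 0.13 = 25,153.8462
Discount to today: PV = 25,153.8462 / (1 + 0.13)^3 = 25,153.8462 / 1.442897 = 17,432.88

17432.88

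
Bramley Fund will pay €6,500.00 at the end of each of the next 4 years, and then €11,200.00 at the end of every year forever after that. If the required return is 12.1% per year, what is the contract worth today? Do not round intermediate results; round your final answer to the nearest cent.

PV of 4-year annuity: €6,500.00 × [1 − (1+0.121)^−4] / 0.121 = 19701.26212
Perpetuity value at year 4: €11,200.00 / 0.121 = 92561.98347
PV of perpetuity: 92561.98347 / (1+0.121)^4 = 58615.19336
Total PV = 19701.26212 + 58615.19336 = 78316.45548

€78316.46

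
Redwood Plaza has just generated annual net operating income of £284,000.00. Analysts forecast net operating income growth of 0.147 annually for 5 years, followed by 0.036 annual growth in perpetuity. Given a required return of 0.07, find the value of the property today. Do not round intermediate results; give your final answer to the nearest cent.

£14006517.30

D_1 = 325748.00000
D_2 = 373632.95600
D_3 = 428557.00053
D_4 = 491554.87961
D_5 = 563813.44691
Terminal value at year 5: TV = D_5×(1+g_2)/(r−g_2) = 584110.73100/0.034 = 17179727.38240
P_0 = D_1/(1+r)^1 + D_2/(1+r)^2 + D_3/(1+r)^3 + D_4/(1+r)^4 + D_5/(1+r)^5 + TV/(1+r)^5
    = 304437.38318 + 326345.49393 + 349830.16966 + 375004.86411 + 401991.19546 + 12248908.19095 = 14006517.29729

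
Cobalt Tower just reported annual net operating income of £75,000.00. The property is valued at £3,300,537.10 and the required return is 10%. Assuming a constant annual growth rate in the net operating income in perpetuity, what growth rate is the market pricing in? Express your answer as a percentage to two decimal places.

P = D₀(1+g)/(r−g) ⇒ P(r−g) = D₀(1+g) ⇒ g(P+D₀) = P·r − D₀
g = (P·r − D₀)/(P + D₀) = (£3,300,537.10×0.1 − £75,000.00) / (£3,300,537.10 + £75,000.00) = 0.075559

7.56%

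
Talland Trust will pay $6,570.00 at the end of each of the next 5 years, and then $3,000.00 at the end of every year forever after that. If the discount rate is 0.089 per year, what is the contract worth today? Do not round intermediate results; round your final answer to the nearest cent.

PV of 5-year annuity: $6,570.00 × [1 − (1+0.089)^−5] / 0.089 = 25621.45376
Perpetuity value at year 5: $3,000.00 / 0.089 = 33707.86517
PV of perpetuity: 33707.86517 / (1+0.089)^5 = 22008.57121
Total PV = 25621.45376 + 22008.57121 = 47630.02497

$47630.02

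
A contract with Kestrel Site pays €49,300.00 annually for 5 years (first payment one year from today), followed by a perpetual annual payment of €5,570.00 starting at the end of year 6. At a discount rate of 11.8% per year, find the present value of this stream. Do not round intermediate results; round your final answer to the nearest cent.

€205624.42

PV of 5-year annuity: €49,300.00 × [1 − (1+0.118)^−5] / 0.118 = 178599.51887
Perpetuity value at year 5: €5,570.00 / 0.118 = 47203.38983
PV of perpetuity: 47203.38983 / (1+0.118)^5 = 27024.90464
Total PV = 178599.51887 + 27024.90464 = 205624.42350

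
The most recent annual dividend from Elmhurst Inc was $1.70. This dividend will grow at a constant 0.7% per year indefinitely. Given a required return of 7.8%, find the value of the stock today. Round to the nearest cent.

D₁ = D₀ × (1 + g) = $1.70 × 1.007 = $1.7119
Growing perpetuity: P = D₁ / (r − g) = $1.7119 / (0.078 − 0.007) = $24.11

$24.11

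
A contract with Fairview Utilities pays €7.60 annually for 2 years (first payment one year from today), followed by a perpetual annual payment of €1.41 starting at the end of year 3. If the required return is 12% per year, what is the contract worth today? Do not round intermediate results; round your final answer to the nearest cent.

€22.21

PV of 2-year annuity: €7.60 × [1 − (1+0.12)^−2] / 0.12 = 12.84439
Perpetuity value at year 2: €1.41 / 0.12 = 11.75000
PV of perpetuity: 11.75000 / (1+0.12)^2 = 9.36703
Total PV = 12.84439 + 9.36703 = 22.21142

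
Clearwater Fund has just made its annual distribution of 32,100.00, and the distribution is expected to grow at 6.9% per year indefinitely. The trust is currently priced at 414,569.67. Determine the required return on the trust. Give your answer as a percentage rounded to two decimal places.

15.18%

D₁ = 32,100.00 × 1.069 = 34,314.9000
P = D₁/(r − g) ⇒ r = D₁/P + g = 34,314.9000/414,569.67 + 0.069 = 0.082772 + 0.069 = 0.151772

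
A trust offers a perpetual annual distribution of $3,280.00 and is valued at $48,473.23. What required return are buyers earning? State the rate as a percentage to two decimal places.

6.77%

P = C/r ⇒ r = C/P = $3,280.00/$48,473.23 = 0.067666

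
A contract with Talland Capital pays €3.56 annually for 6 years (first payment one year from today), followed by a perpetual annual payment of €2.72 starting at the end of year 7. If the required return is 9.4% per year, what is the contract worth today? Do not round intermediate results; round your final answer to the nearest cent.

PV of 6-year annuity: €3.56 × [1 − (1+0.094)^−6] / 0.094 = 15.78120
Perpetuity value at year 6: €2.72 / 0.094 = 28.93617
PV of perpetuity: 28.93617 / (1+0.094)^6 = 16.87863
Total PV = 15.78120 + 16.87863 = 32.65982

€32.66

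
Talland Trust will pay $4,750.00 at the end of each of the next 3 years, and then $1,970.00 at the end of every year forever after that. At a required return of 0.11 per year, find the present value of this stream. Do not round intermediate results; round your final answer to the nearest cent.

PV of 3-year annuity: $4,750.00 × [1 − (1+0.11)^−3] / 0.11 = 11607.64490
Perpetuity value at year 3: $1,970.00 / 0.11 = 17909.09091
PV of perpetuity: 17909.09091 / (1+0.11)^3 = 13094.97292
Total PV = 11607.64490 + 13094.97292 = 24702.61782

$24702.62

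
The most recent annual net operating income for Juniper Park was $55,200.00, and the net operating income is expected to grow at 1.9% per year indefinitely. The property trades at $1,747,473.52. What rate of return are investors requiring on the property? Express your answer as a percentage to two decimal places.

D₁ = $55,200.00 × 1.019 = $56,248.8000
P = D₁/(r − g) ⇒ r = D₁/P + g = $56,248.8000/$1,747,473.52 + 0.019 = 0.032189 + 0.019 = 0.051189

5.12%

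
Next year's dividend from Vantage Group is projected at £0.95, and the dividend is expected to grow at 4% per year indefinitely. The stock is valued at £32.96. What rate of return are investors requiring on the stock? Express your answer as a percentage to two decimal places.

6.88%

P = D₁/(r − g) ⇒ r = D₁/P + g = £0.9500/£32.96 + 0.04 = 0.028823 + 0.04 = 0.068823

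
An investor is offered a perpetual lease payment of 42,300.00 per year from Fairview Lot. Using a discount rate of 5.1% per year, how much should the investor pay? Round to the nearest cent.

Level perpetuity: PV = C / r = 42,300.00 / 0.051 = 829,411.76

829411.76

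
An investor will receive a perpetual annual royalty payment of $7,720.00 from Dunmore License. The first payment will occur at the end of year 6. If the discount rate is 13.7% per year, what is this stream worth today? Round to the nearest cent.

Value at end of year 5: C / r = $7,720.00 / 0.137 = $56,350.3650
Discount to today: PV = $56,350.3650 / (1 + 0.137)^5 = $56,350.3650 / 1.900213 = $29,654.76

$29654.76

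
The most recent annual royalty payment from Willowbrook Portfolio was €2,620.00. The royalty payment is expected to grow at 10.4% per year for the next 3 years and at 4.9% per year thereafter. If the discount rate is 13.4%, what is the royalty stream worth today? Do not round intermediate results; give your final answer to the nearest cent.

€37286.40

D_1 = 2892.48000
D_2 = 3193.29792
D_3 = 3525.40090
Terminal value at year 3: TV = D_3×(1+g_2)/(r−g_2) = 3698.14555/0.085 = 43507.59468
P_0 = D_1/(1+r)^1 + D_2/(1+r)^2 + D_3/(1+r)^3 + TV/(1+r)^3
    = 2550.68783 + 2483.20932 + 2417.51595 + 29834.99094 = 37286.40404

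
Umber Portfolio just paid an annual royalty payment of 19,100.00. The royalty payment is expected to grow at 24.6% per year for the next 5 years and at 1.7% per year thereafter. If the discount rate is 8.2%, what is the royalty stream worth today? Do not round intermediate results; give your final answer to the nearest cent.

D_1 = 23798.60000
D_2 = 29653.05560
D_3 = 36947.70728
D_4 = 46036.84327
D_5 = 57361.90671
Terminal value at year 5: TV = D_5×(1+g_2)/(r−g_2) = 58337.05913/0.065 = 897493.21732
P_0 = D_1/(1+r)^1 + D_2/(1+r)^2 + D_3/(1+r)^3 + D_4/(1+r)^4 + D_5/(1+r)^5 + TV/(1+r)^5
    = 21995.00924 + 25328.81841 + 29167.93691 + 33588.95507 + 38680.07211 + 605194.35895 = 753955.15069

753955.15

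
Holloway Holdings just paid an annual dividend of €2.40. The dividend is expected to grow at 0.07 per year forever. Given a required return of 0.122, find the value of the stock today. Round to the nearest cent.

€49.38

D₁ = D₀ × (1 + g) = €2.40 × 1.07 = €2.5680
Growing perpetuity: P = D₁ / (r − g) = €2.5680 / (0.122 − 0.07) = €49.38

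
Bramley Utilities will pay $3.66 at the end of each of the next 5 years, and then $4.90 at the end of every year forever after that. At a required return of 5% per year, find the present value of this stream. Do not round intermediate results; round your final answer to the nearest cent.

$92.63

PV of 5-year annuity: $3.66 × [1 − (1+0.05)^−5] / 0.05 = 15.84588
Perpetuity value at year 5: $4.90 / 0.05 = 98.00000
PV of perpetuity: 98.00000 / (1+0.05)^5 = 76.78556
Total PV = 15.84588 + 76.78556 = 92.63145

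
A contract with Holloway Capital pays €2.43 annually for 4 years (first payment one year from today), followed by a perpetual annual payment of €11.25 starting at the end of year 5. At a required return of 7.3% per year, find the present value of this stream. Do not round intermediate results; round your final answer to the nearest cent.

PV of 4-year annuity: €2.43 × [1 − (1+0.073)^−4] / 0.073 = 8.17548
Perpetuity value at year 4: €11.25 / 0.073 = 154.10959
PV of perpetuity: 154.10959 / (1+0.073)^4 = 116.26012
Total PV = 8.17548 + 116.26012 = 124.43561

€124.44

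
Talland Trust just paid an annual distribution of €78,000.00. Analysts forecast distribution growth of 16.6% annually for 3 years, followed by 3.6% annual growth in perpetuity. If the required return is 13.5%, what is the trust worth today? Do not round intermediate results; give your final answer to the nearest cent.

D_1 = 90948.00000
D_2 = 106045.36800
D_3 = 123648.89909
Terminal value at year 3: TV = D_3×(1+g_2)/(r−g_2) = 128100.25946/0.099 = 1293942.01470
P_0 = D_1/(1+r)^1 + D_2/(1+r)^2 + D_3/(1+r)^3 + TV/(1+r)^3
    = 80130.39648 + 82318.97999 + 84567.33980 + 884967.31344 = 1131984.02970

€1131984.03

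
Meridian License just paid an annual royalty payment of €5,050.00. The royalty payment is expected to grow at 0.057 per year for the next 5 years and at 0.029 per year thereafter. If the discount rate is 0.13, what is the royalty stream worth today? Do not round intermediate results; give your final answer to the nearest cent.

€57602.14

D_1 = 5337.85000
D_2 = 5642.10745
D_3 = 5963.70757
D_4 = 6303.63891
D_5 = 6662.94632
Terminal value at year 5: TV = D_5×(1+g_2)/(r−g_2) = 6856.17177/0.101 = 67882.88879
P_0 = D_1/(1+r)^1 + D_2/(1+r)^2 + D_3/(1+r)^3 + D_4/(1+r)^4 + D_5/(1+r)^5 + TV/(1+r)^5
    = 4723.76106 + 4418.59774 + 4133.14850 + 3866.13979 + 3616.38032 + 36844.11237 = 57602.13979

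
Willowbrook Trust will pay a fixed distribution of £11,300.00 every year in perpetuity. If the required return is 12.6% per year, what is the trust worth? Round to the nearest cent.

Level perpetuity: PV = C / r = £11,300.00 / 0.126 = £89,682.54

£89682.54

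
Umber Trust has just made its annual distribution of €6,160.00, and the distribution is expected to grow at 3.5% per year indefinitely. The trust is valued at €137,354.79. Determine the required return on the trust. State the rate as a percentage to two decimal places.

8.14%

D₁ = €6,160.00 × 1.035 = €6,375.6000
P = D₁/(r − g) ⇒ r = D₁/P + g = €6,375.6000/€137,354.79 + 0.035 = 0.046417 + 0.035 = 0.081417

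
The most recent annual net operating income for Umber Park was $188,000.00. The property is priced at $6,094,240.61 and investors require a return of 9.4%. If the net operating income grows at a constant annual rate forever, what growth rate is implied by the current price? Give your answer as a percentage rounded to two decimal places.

6.13%

P = D₀(1+g)/(r−g) ⇒ P(r−g) = D₀(1+g) ⇒ g(P+D₀) = P·r − D₀
g = (P·r − D₀)/(P + D₀) = ($6,094,240.61×0.094 − $188,000.00) / ($6,094,240.61 + $188,000.00) = 0.061261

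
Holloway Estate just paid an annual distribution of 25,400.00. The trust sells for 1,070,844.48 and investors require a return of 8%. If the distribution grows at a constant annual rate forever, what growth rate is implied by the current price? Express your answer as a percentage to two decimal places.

5.50%

P = D₀(1+g)/(r−g) ⇒ P(r−g) = D₀(1+g) ⇒ g(P+D₀) = P·r − D₀
g = (P·r − D₀)/(P + D₀) = (1,070,844.48×0.08 − 25,400.00) / (1,070,844.48 + 25,400.00) = 0.054976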